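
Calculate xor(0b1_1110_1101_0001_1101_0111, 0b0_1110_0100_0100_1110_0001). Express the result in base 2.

XOR bit by bit (1 where the bits differ):
  111101101000111010111
^ 011100100010011100001
= 100001001010100110110

0b100001001010100110110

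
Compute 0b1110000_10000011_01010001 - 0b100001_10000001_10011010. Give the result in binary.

0b10011110000000110110111

Subtract column by column in base 2:
  1-0 → 1
  0-1 → 1 (borrow)
  0-0-1 → 1 (borrow)
  0-1-1 → 0 (borrow)
  1-1-1 → 1 (borrow)
  0-0-1 → 1 (borrow)
  1-0-1 → 0
  0-1 → 1 (borrow)
  1-1-1 → 1 (borrow)
  1-0-1 → 0
  0-0 → 0
  0-0 → 0
  0-0 → 0
  0-0 → 0
  0-0 → 0
  1-1 → 0
  0-1 → 1 (borrow)
  0-0-1 → 1 (borrow)
  0-0-1 → 1 (borrow)
  0-0-1 → 1 (borrow)
  1-0-1 → 0
  1-1 → 0
  1-0 → 1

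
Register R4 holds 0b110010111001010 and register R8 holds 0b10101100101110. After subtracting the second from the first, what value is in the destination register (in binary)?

Subtract column by column in base 2:
  0-0 → 0
  1-1 → 0
  0-1 → 1 (borrow)
  1-1-1 → 1 (borrow)
  0-0-1 → 1 (borrow)
  0-1-1 → 0 (borrow)
  1-0-1 → 0
  1-0 → 1
  1-1 → 0
  0-1 → 1 (borrow)
  1-0-1 → 0
  0-1 → 1 (borrow)
  0-0-1 → 1 (borrow)
  1-1-1 → 1 (borrow)
  1-0-1 → 0

0b11101010011100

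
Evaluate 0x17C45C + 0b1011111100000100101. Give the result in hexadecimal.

0b1011111100000100101 = 0x5F825 in hexadecimal.
Add column by column in base 16, right to left:
  C+5 = 1 carry 1
  5+2+1 = 8
  4+8 = C
  C+F = B carry 1
  7+5+1 = D
  1+0 = 1

0x1DBC81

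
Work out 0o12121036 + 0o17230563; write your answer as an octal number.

0o31351621

Add column by column in base 8, right to left:
  6+3 = 1 carry 1
  3+6+1 = 2 carry 1
  0+5+1 = 6
  1+0 = 1
  2+3 = 5
  1+2 = 3
  2+7 = 1 carry 1
  1+1+1 = 3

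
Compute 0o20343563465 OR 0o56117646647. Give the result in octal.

0o76357767667

OR each oct digit independently (no carries):
  2|5=7, 0|6=6, 3|1=3, 4|1=5, 3|7=7, 5|6=7, 6|4=6, 3|6=7, 4|6=6, 6|4=6, 5|7=7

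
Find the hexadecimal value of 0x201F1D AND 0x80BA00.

0x001A00

AND each hex digit independently (no carries):
  2&8=0, 0&0=0, 1&B=1, F&A=A, 1&0=0, D&0=0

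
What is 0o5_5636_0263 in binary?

0b101101110011110000010110011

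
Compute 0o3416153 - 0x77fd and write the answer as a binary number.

0o3416153 = 0b11100001110001101011 in binary.
0x77fd = 0b111011111111101 in binary.
Subtract column by column in base 2:
  1-1 → 0
  1-0 → 1
  0-1 → 1 (borrow)
  1-1-1 → 1 (borrow)
  0-1-1 → 0 (borrow)
  1-1-1 → 1 (borrow)
  1-1-1 → 1 (borrow)
  0-1-1 → 0 (borrow)
  0-1-1 → 0 (borrow)
  0-1-1 → 0 (borrow)
  1-1-1 → 1 (borrow)
  1-0-1 → 0
  1-1 → 0
  0-1 → 1 (borrow)
  0-1-1 → 0 (borrow)
  0-0-1 → 1 (borrow)
  0-0-1 → 1 (borrow)
  1-0-1 → 0
  1-0 → 1
  1-0 → 1

0b11011010010001101110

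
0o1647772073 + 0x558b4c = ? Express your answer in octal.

0o1675277607

0x558b4c = 0o25305514 in octal.
Add column by column in base 8, right to left:
  3+4 = 7
  7+1 = 0 carry 1
  0+5+1 = 6
  2+5 = 7
  7+0 = 7
  7+3 = 2 carry 1
  7+5+1 = 5 carry 1
  4+2+1 = 7
  6+0 = 6
  1+0 = 1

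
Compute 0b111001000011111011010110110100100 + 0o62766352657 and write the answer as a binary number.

0b1101100000010101111000001101010011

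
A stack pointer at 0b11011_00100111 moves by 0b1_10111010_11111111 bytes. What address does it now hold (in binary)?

0b11101011000100110

Add column by column in base 2, right to left:
  1+1 = 0 carry 1
  1+1+1 = 1 carry 1
  1+1+1 = 1 carry 1
  0+1+1 = 0 carry 1
  0+1+1 = 0 carry 1
  1+1+1 = 1 carry 1
  0+1+1 = 0 carry 1
  0+1+1 = 0 carry 1
  1+0+1 = 0 carry 1
  1+1+1 = 1 carry 1
  0+0+1 = 1
  1+1 = 0 carry 1
  1+1+1 = 1 carry 1
  0+1+1 = 0 carry 1
  0+0+1 = 1
  0+1 = 1
  0+1 = 1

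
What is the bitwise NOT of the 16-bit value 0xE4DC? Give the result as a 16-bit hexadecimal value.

Each hex digit d becomes F−d:
  E→1, 4→B, D→2, C→3

0x1B23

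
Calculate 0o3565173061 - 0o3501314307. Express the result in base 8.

0o63656552

Subtract column by column in base 8:
  1-7 → 2 (borrow)
  6-0-1 → 5
  0-3 → 5 (borrow)
  3-4-1 → 6 (borrow)
  7-1-1 → 5
  1-3 → 6 (borrow)
  5-1-1 → 3
  6-0 → 6
  5-5 → 0
  3-3 → 0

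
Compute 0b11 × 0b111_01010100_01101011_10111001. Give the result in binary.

0b10101111111010100001100101011

Multiply each base-2 digit by 3, carrying:
  1×3 = 3 → write 1 carry 1
  0×3+1 = 1 → write 1
  0×3 = 0 → write 0
  1×3 = 3 → write 1 carry 1
  1×3+1 = 4 → write 0 carry 2
  1×3+2 = 5 → write 1 carry 2
  0×3+2 = 2 → write 0 carry 1
  1×3+1 = 4 → write 0 carry 2
  1×3+2 = 5 → write 1 carry 2
  1×3+2 = 5 → write 1 carry 2
  0×3+2 = 2 → write 0 carry 1
  1×3+1 = 4 → write 0 carry 2
  0×3+2 = 2 → write 0 carry 1
  1×3+1 = 4 → write 0 carry 2
  1×3+2 = 5 → write 1 carry 2
  0×3+2 = 2 → write 0 carry 1
  0×3+1 = 1 → write 1
  0×3 = 0 → write 0
  1×3 = 3 → write 1 carry 1
  0×3+1 = 1 → write 1
  1×3 = 3 → write 1 carry 1
  0×3+1 = 1 → write 1
  1×3 = 3 → write 1 carry 1
  0×3+1 = 1 → write 1
  1×3 = 3 → write 1 carry 1
  1×3+1 = 4 → write 0 carry 2
  1×3+2 = 5 → write 1 carry 2
  remaining carry: 10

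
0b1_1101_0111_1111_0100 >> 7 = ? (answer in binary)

0b1110101111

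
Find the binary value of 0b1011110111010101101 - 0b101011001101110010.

Subtract column by column in base 2:
  1-0 → 1
  0-1 → 1 (borrow)
  1-0-1 → 0
  1-0 → 1
  0-1 → 1 (borrow)
  1-1-1 → 1 (borrow)
  0-1-1 → 0 (borrow)
  1-0-1 → 0
  0-1 → 1 (borrow)
  1-1-1 → 1 (borrow)
  1-0-1 → 0
  1-0 → 1
  0-1 → 1 (borrow)
  1-1-1 → 1 (borrow)
  1-0-1 → 0
  1-1 → 0
  1-0 → 1
  0-1 → 1 (borrow)
  1-0-1 → 0

0b110011101100111011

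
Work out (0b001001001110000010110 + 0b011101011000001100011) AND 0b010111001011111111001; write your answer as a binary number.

Add column by column in base 2, right to left:
  0+1 = 1
  1+1 = 0 carry 1
  1+0+1 = 0 carry 1
  0+0+1 = 1
  1+0 = 1
  0+1 = 1
  0+1 = 1
  0+0 = 0
  0+0 = 0
  0+0 = 0
  1+0 = 1
  1+0 = 1
  1+1 = 0 carry 1
  0+1+1 = 0 carry 1
  0+0+1 = 1
  1+1 = 0 carry 1
  0+0+1 = 1
  0+1 = 1
  1+1 = 0 carry 1
  0+1+1 = 0 carry 1
  final carry 1
Sum = 0b100110100110001111001; now AND with 0b010111001011111111001:
  100110100110001111001
& 010111001011111111001
= 000110000010001111001

0b110000010001111001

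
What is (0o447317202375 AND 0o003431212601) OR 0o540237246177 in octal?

0o447317202375 AND 0o003431212601 = 0o003011202201.
Then OR with 0o540237246177.

0o543237246377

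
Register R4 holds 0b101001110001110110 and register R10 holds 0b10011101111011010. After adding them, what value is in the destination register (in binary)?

0b111101100001010000

Add column by column in base 2, right to left:
  0+0 = 0
  1+1 = 0 carry 1
  1+0+1 = 0 carry 1
  0+1+1 = 0 carry 1
  1+1+1 = 1 carry 1
  1+0+1 = 0 carry 1
  1+1+1 = 1 carry 1
  0+1+1 = 0 carry 1
  0+1+1 = 0 carry 1
  0+1+1 = 0 carry 1
  1+0+1 = 0 carry 1
  1+1+1 = 1 carry 1
  1+1+1 = 1 carry 1
  0+1+1 = 0 carry 1
  0+0+1 = 1
  1+0 = 1
  0+1 = 1
  1+0 = 1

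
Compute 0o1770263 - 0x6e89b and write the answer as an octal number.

0x6e89b = 0o1564233 in octal.
Subtract column by column in base 8:
  3-3 → 0
  6-3 → 3
  2-2 → 0
  0-4 → 4 (borrow)
  7-6-1 → 0
  7-5 → 2
  1-1 → 0

0o204030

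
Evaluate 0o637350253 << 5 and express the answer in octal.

5 bits is not a whole number of base-8 digits; in binary: 110011111011101000010101011 << 5 = 11001111101110100001010101100000.

0o31756412540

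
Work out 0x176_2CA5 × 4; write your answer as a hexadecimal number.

Multiply each base-16 digit by 4, carrying:
  5×4 = 20 → write 4 carry 1
  A×4+1 = 41 → write 9 carry 2
  C×4+2 = 50 → write 2 carry 3
  2×4+3 = 11 → write B
  6×4 = 24 → write 8 carry 1
  7×4+1 = 29 → write D carry 1
  1×4+1 = 5 → write 5

0x5D8B294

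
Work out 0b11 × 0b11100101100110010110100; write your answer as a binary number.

Multiply each base-2 digit by 3, carrying:
  0×3 = 0 → write 0
  0×3 = 0 → write 0
  1×3 = 3 → write 1 carry 1
  0×3+1 = 1 → write 1
  1×3 = 3 → write 1 carry 1
  1×3+1 = 4 → write 0 carry 2
  0×3+2 = 2 → write 0 carry 1
  1×3+1 = 4 → write 0 carry 2
  0×3+2 = 2 → write 0 carry 1
  0×3+1 = 1 → write 1
  1×3 = 3 → write 1 carry 1
  1×3+1 = 4 → write 0 carry 2
  0×3+2 = 2 → write 0 carry 1
  0×3+1 = 1 → write 1
  1×3 = 3 → write 1 carry 1
  1×3+1 = 4 → write 0 carry 2
  0×3+2 = 2 → write 0 carry 1
  1×3+1 = 4 → write 0 carry 2
  0×3+2 = 2 → write 0 carry 1
  0×3+1 = 1 → write 1
  1×3 = 3 → write 1 carry 1
  1×3+1 = 4 → write 0 carry 2
  1×3+2 = 5 → write 1 carry 2
  remaining carry: 10

0b1010110000110011000011100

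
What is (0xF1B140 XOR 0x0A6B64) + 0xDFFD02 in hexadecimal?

0x1DBD726

First 0xF1B140 XOR 0x0A6B64 = 0xFBDA24.
Add column by column in base 16, right to left:
  4+2 = 6
  2+0 = 2
  A+D = 7 carry 1
  D+F+1 = D carry 1
  B+F+1 = B carry 1
  F+D+1 = D carry 1
  final carry 1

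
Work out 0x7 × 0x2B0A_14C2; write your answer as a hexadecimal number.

Multiply each base-16 digit by 7, carrying:
  2×7 = 14 → write E
  C×7 = 84 → write 4 carry 5
  4×7+5 = 33 → write 1 carry 2
  1×7+2 = 9 → write 9
  A×7 = 70 → write 6 carry 4
  0×7+4 = 4 → write 4
  B×7 = 77 → write D carry 4
  2×7+4 = 18 → write 2 carry 1
  remaining carry: 1

0x12D46914E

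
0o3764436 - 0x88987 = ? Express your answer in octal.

0x88987 = 0o2104607 in octal.
Subtract column by column in base 8:
  6-7 → 7 (borrow)
  3-0-1 → 2
  4-6 → 6 (borrow)
  4-4-1 → 7 (borrow)
  6-0-1 → 5
  7-1 → 6
  3-2 → 1

0o1657627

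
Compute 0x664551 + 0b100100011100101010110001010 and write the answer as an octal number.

0o475115333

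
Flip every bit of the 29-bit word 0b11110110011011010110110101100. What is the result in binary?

0b00001001100100101001001010011

Invert each bit: 11110110011011010110110101100 → 00001001100100101001001010011.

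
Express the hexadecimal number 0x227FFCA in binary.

Expand each hex digit to 4 bits: 2=0010 2=0010 7=0111 F=1111 F=1111 C=1100 A=1010.

0b10001001111111111111001010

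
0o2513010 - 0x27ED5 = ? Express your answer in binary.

0b10000001011100110011

0o2513010 = 0b10101001011000001000 in binary.
0x27ED5 = 0b100111111011010101 in binary.
Subtract column by column in base 2:
  0-1 → 1 (borrow)
  0-0-1 → 1 (borrow)
  0-1-1 → 0 (borrow)
  1-0-1 → 0
  0-1 → 1 (borrow)
  0-0-1 → 1 (borrow)
  0-1-1 → 0 (borrow)
  0-1-1 → 0 (borrow)
  0-0-1 → 1 (borrow)
  1-1-1 → 1 (borrow)
  1-1-1 → 1 (borrow)
  0-1-1 → 0 (borrow)
  1-1-1 → 1 (borrow)
  0-1-1 → 0 (borrow)
  0-1-1 → 0 (borrow)
  1-0-1 → 0
  0-0 → 0
  1-1 → 0
  0-0 → 0
  1-0 → 1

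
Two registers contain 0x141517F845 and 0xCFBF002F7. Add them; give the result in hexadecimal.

0x211107FB3C

Add column by column in base 16, right to left:
  5+7 = C
  4+F = 3 carry 1
  8+2+1 = B
  F+0 = F
  7+0 = 7
  1+F = 0 carry 1
  5+B+1 = 1 carry 1
  1+F+1 = 1 carry 1
  4+C+1 = 1 carry 1
  1+0+1 = 2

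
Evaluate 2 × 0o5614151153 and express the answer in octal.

0o13430322326

Multiply each base-8 digit by 2, carrying:
  3×2 = 6 → write 6
  5×2 = 10 → write 2 carry 1
  1×2+1 = 3 → write 3
  1×2 = 2 → write 2
  5×2 = 10 → write 2 carry 1
  1×2+1 = 3 → write 3
  4×2 = 8 → write 0 carry 1
  1×2+1 = 3 → write 3
  6×2 = 12 → write 4 carry 1
  5×2+1 = 11 → write 3 carry 1
  remaining carry: 1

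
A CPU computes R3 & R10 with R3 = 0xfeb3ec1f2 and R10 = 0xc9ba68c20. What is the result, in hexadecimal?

0xc8b268020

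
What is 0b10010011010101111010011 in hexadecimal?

0x49abd3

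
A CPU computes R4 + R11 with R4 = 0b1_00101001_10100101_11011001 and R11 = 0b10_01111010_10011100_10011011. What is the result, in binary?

Add column by column in base 2, right to left:
  1+1 = 0 carry 1
  0+1+1 = 0 carry 1
  0+0+1 = 1
  1+1 = 0 carry 1
  1+1+1 = 1 carry 1
  0+0+1 = 1
  1+0 = 1
  1+1 = 0 carry 1
  1+0+1 = 0 carry 1
  0+0+1 = 1
  1+1 = 0 carry 1
  0+1+1 = 0 carry 1
  0+1+1 = 0 carry 1
  1+0+1 = 0 carry 1
  0+0+1 = 1
  1+1 = 0 carry 1
  1+0+1 = 0 carry 1
  0+1+1 = 0 carry 1
  0+0+1 = 1
  1+1 = 0 carry 1
  0+1+1 = 0 carry 1
  1+1+1 = 1 carry 1
  0+1+1 = 0 carry 1
  0+0+1 = 1
  1+0 = 1
  0+1 = 1

0b11101001000100001001110100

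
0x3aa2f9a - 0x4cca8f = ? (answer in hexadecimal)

Subtract column by column in base 16:
  a-f → b (borrow)
  9-8-1 → 0
  f-a → 5
  2-c → 6 (borrow)
  a-c-1 → d (borrow)
  a-4-1 → 5
  3-0 → 3

0x35d650b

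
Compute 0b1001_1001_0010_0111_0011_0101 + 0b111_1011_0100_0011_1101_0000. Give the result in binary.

Add column by column in base 2, right to left:
  1+0 = 1
  0+0 = 0
  1+0 = 1
  0+0 = 0
  1+1 = 0 carry 1
  1+0+1 = 0 carry 1
  0+1+1 = 0 carry 1
  0+1+1 = 0 carry 1
  1+1+1 = 1 carry 1
  1+1+1 = 1 carry 1
  1+0+1 = 0 carry 1
  0+0+1 = 1
  0+0 = 0
  1+0 = 1
  0+1 = 1
  0+0 = 0
  1+1 = 0 carry 1
  0+1+1 = 0 carry 1
  0+0+1 = 1
  1+1 = 0 carry 1
  1+1+1 = 1 carry 1
  0+1+1 = 0 carry 1
  0+1+1 = 0 carry 1
  1+0+1 = 0 carry 1
  final carry 1

0b1000101000110101100000101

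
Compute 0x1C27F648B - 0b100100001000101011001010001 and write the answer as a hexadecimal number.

0x1BDFB0E3A

0b100100001000101011001010001 = 0x4845651 in hexadecimal.
Subtract column by column in base 16:
  B-1 → A
  8-5 → 3
  4-6 → E (borrow)
  6-5-1 → 0
  F-4 → B
  7-8 → F (borrow)
  2-4-1 → D (borrow)
  C-0-1 → B
  1-0 → 1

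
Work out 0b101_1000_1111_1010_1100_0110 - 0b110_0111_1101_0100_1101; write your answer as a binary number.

Subtract column by column in base 2:
  0-1 → 1 (borrow)
  1-0-1 → 0
  1-1 → 0
  0-1 → 1 (borrow)
  0-0-1 → 1 (borrow)
  0-0-1 → 1 (borrow)
  1-1-1 → 1 (borrow)
  1-0-1 → 0
  0-1 → 1 (borrow)
  1-0-1 → 0
  0-1 → 1 (borrow)
  1-1-1 → 1 (borrow)
  1-1-1 → 1 (borrow)
  1-1-1 → 1 (borrow)
  1-1-1 → 1 (borrow)
  1-0-1 → 0
  0-0 → 0
  0-1 → 1 (borrow)
  0-1-1 → 0 (borrow)
  1-0-1 → 0
  1-0 → 1
  0-0 → 0
  1-0 → 1

0b10100100111110101111001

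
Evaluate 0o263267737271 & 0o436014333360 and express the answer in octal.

0o022004333260

AND each oct digit independently (no carries):
  2&4=0, 6&3=2, 3&6=2, 2&0=0, 6&1=0, 7&4=4, 7&3=3, 3&3=3, 7&3=3, 2&3=2, 7&6=6, 1&0=0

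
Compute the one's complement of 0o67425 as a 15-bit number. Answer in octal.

Each oct digit d becomes 7−d:
  6→1, 7→0, 4→3, 2→5, 5→2

0o10352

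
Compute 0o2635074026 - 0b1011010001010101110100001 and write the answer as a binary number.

0o2635074026 = 0b10110011101000111100000010110 in binary.
Subtract column by column in base 2:
  0-1 → 1 (borrow)
  1-0-1 → 0
  1-0 → 1
  0-0 → 0
  1-0 → 1
  0-1 → 1 (borrow)
  0-0-1 → 1 (borrow)
  0-1-1 → 0 (borrow)
  0-1-1 → 0 (borrow)
  0-1-1 → 0 (borrow)
  0-0-1 → 1 (borrow)
  1-1-1 → 1 (borrow)
  1-0-1 → 0
  1-1 → 0
  1-0 → 1
  0-1 → 1 (borrow)
  0-0-1 → 1 (borrow)
  0-0-1 → 1 (borrow)
  1-0-1 → 0
  0-1 → 1 (borrow)
  1-0-1 → 0
  1-1 → 0
  1-1 → 0
  0-0 → 0
  0-1 → 1 (borrow)
  1-0-1 → 0
  1-0 → 1
  0-0 → 0
  1-0 → 1

0b10101000010111100110001110101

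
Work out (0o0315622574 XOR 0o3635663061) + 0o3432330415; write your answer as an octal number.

First 0o0315622574 XOR 0o3635663061 = 0o3520041515.
Add column by column in base 8, right to left:
  5+5 = 2 carry 1
  1+1+1 = 3
  5+4 = 1 carry 1
  1+0+1 = 2
  4+3 = 7
  0+3 = 3
  0+2 = 2
  2+3 = 5
  5+4 = 1 carry 1
  3+3+1 = 7

0o7152372132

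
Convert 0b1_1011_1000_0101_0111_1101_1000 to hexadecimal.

0x1b857d8

Group the bits into nibbles: 0001 1011 1000 0101 0111 1101 1000 → 1b857d8.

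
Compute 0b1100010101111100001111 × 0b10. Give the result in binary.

0b11000101011111000011110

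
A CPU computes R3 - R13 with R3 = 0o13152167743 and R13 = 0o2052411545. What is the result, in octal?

0o11077556176

Subtract column by column in base 8:
  3-5 → 6 (borrow)
  4-4-1 → 7 (borrow)
  7-5-1 → 1
  7-1 → 6
  6-1 → 5
  1-4 → 5 (borrow)
  2-2-1 → 7 (borrow)
  5-5-1 → 7 (borrow)
  1-0-1 → 0
  3-2 → 1
  1-0 → 1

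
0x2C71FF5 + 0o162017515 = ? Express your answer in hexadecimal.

0o162017515 = 0x1C81F4D in hexadecimal.
Add column by column in base 16, right to left:
  5+D = 2 carry 1
  F+4+1 = 4 carry 1
  F+F+1 = F carry 1
  1+1+1 = 3
  7+8 = F
  C+C = 8 carry 1
  2+1+1 = 4

0x48F3F42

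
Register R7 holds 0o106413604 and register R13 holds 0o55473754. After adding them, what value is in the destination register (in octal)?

Add column by column in base 8, right to left:
  4+4 = 0 carry 1
  0+5+1 = 6
  6+7 = 5 carry 1
  3+3+1 = 7
  1+7 = 0 carry 1
  4+4+1 = 1 carry 1
  6+5+1 = 4 carry 1
  0+5+1 = 6
  1+0 = 1

0o164107560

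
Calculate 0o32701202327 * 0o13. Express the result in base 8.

Multiply each base-8 digit by 11, carrying:
  7×11 = 77 → write 5 carry 9
  2×11+9 = 31 → write 7 carry 3
  3×11+3 = 36 → write 4 carry 4
  2×11+4 = 26 → write 2 carry 3
  0×11+3 = 3 → write 3
  2×11 = 22 → write 6 carry 2
  1×11+2 = 13 → write 5 carry 1
  0×11+1 = 1 → write 1
  7×11 = 77 → write 5 carry 9
  2×11+9 = 31 → write 7 carry 3
  3×11+3 = 36 → write 4 carry 4
  remaining carry: 4

0o447515632475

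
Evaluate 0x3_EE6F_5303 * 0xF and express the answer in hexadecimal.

Multiply each base-16 digit by 15, carrying:
  3×15 = 45 → write D carry 2
  0×15+2 = 2 → write 2
  3×15 = 45 → write D carry 2
  5×15+2 = 77 → write D carry 4
  F×15+4 = 229 → write 5 carry 14
  6×15+14 = 104 → write 8 carry 6
  E×15+6 = 216 → write 8 carry 13
  E×15+13 = 223 → write F carry 13
  3×15+13 = 58 → write A carry 3
  remaining carry: 3

0x3AF885DD2D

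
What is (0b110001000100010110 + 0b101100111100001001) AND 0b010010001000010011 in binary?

Add column by column in base 2, right to left:
  0+1 = 1
  1+0 = 1
  1+0 = 1
  0+1 = 1
  1+0 = 1
  0+0 = 0
  0+0 = 0
  0+0 = 0
  1+1 = 0 carry 1
  0+1+1 = 0 carry 1
  0+1+1 = 0 carry 1
  0+1+1 = 0 carry 1
  1+0+1 = 0 carry 1
  0+0+1 = 1
  0+1 = 1
  0+1 = 1
  1+0 = 1
  1+1 = 0 carry 1
  final carry 1
Sum = 0b1011110000000011111; now AND with 0b010010001000010011:
  1011110000000011111
& 0010010001000010011
= 0010010000000010011

0b10010000000010011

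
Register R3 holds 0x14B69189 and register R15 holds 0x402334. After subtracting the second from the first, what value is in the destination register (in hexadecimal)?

0x14766E55

Subtract column by column in base 16:
  9-4 → 5
  8-3 → 5
  1-3 → E (borrow)
  9-2-1 → 6
  6-0 → 6
  B-4 → 7
  4-0 → 4
  1-0 → 1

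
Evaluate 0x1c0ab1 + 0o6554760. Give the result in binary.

0b1101101110010010100001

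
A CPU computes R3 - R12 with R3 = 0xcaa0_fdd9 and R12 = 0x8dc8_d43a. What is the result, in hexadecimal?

Subtract column by column in base 16:
  9-a → f (borrow)
  d-3-1 → 9
  d-4 → 9
  f-d → 2
  0-8 → 8 (borrow)
  a-c-1 → d (borrow)
  a-d-1 → c (borrow)
  c-8-1 → 3

0x3cd8299f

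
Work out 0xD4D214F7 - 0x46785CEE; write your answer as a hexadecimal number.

0x8E59B809

Subtract column by column in base 16:
  7-E → 9 (borrow)
  F-E-1 → 0
  4-C → 8 (borrow)
  1-5-1 → B (borrow)
  2-8-1 → 9 (borrow)
  D-7-1 → 5
  4-6 → E (borrow)
  D-4-1 → 8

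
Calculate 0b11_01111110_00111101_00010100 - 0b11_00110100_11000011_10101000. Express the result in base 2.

Subtract column by column in base 2:
  0-0 → 0
  0-0 → 0
  1-0 → 1
  0-1 → 1 (borrow)
  1-0-1 → 0
  0-1 → 1 (borrow)
  0-0-1 → 1 (borrow)
  0-1-1 → 0 (borrow)
  1-1-1 → 1 (borrow)
  0-1-1 → 0 (borrow)
  1-0-1 → 0
  1-0 → 1
  1-0 → 1
  1-0 → 1
  0-1 → 1 (borrow)
  0-1-1 → 0 (borrow)
  0-0-1 → 1 (borrow)
  1-0-1 → 0
  1-1 → 0
  1-0 → 1
  1-1 → 0
  1-1 → 0
  1-0 → 1
  0-0 → 0
  1-1 → 0
  1-1 → 0

0b10010010111100101101100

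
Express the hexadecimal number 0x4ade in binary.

0b100101011011110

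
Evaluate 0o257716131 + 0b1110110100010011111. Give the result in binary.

0b10110001110000010011111000

0o257716131 = 0b10101111111001110001011001 in binary.
Add column by column in base 2, right to left:
  1+1 = 0 carry 1
  0+1+1 = 0 carry 1
  0+1+1 = 0 carry 1
  1+1+1 = 1 carry 1
  1+1+1 = 1 carry 1
  0+0+1 = 1
  1+0 = 1
  0+1 = 1
  0+0 = 0
  0+0 = 0
  1+0 = 1
  1+1 = 0 carry 1
  1+0+1 = 0 carry 1
  0+1+1 = 0 carry 1
  0+1+1 = 0 carry 1
  1+0+1 = 0 carry 1
  1+1+1 = 1 carry 1
  1+1+1 = 1 carry 1
  1+1+1 = 1 carry 1
  1+0+1 = 0 carry 1
  1+0+1 = 0 carry 1
  1+0+1 = 0 carry 1
  0+0+1 = 1
  1+0 = 1
  0+0 = 0
  1+0 = 1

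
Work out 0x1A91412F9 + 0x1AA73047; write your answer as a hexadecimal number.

0x1C3BB4340

Add column by column in base 16, right to left:
  9+7 = 0 carry 1
  F+4+1 = 4 carry 1
  2+0+1 = 3
  1+3 = 4
  4+7 = B
  1+A = B
  9+A = 3 carry 1
  A+1+1 = C
  1+0 = 1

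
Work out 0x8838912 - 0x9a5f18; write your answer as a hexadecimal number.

Subtract column by column in base 16:
  2-8 → a (borrow)
  1-1-1 → f (borrow)
  9-f-1 → 9 (borrow)
  8-5-1 → 2
  3-a → 9 (borrow)
  8-9-1 → e (borrow)
  8-0-1 → 7

0x7e929fa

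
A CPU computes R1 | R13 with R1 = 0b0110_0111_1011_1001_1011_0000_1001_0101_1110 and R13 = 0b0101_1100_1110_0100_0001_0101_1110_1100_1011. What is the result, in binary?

OR bit by bit (1 where either bit is 1):
  011001111011100110110000100101011110
| 010111001110010000010101111011001011
= 011111111111110110110101111111011111

0b011111111111110110110101111111011111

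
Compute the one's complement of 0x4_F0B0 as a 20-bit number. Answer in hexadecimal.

0xB0F4F

Each hex digit d becomes F−d:
  4→B, F→0, 0→F, B→4, 0→F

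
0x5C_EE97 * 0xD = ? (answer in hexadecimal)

0x4B81DAB

Multiply each base-16 digit by 13, carrying:
  7×13 = 91 → write B carry 5
  9×13+5 = 122 → write A carry 7
  E×13+7 = 189 → write D carry 11
  E×13+11 = 193 → write 1 carry 12
  C×13+12 = 168 → write 8 carry 10
  5×13+10 = 75 → write B carry 4
  remaining carry: 4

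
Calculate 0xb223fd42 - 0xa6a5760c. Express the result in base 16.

0xb7e8736

Subtract column by column in base 16:
  2-c → 6 (borrow)
  4-0-1 → 3
  d-6 → 7
  f-7 → 8
  3-5 → e (borrow)
  2-a-1 → 7 (borrow)
  2-6-1 → b (borrow)
  b-a-1 → 0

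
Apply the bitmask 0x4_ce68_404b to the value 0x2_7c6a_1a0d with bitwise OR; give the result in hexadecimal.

OR each hex digit independently (no carries):
  2|4=6, 7|c=f, c|e=e, 6|6=6, a|8=a, 1|4=5, a|0=a, 0|4=4, d|b=f

0x6fe6a5a4f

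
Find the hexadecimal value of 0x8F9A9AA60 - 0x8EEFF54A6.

0xAAA55BA

Subtract column by column in base 16:
  0-6 → A (borrow)
  6-A-1 → B (borrow)
  A-4-1 → 5
  A-5 → 5
  9-F → A (borrow)
  A-F-1 → A (borrow)
  9-E-1 → A (borrow)
  F-E-1 → 0
  8-8 → 0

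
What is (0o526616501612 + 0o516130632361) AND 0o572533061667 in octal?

0o40503020063

Add column by column in base 8, right to left:
  2+1 = 3
  1+6 = 7
  6+3 = 1 carry 1
  1+2+1 = 4
  0+3 = 3
  5+6 = 3 carry 1
  6+0+1 = 7
  1+3 = 4
  6+1 = 7
  6+6 = 4 carry 1
  2+1+1 = 4
  5+5 = 2 carry 1
  final carry 1
Sum = 0o1244747334173; now AND with 0o572533061667:
  1&0=0, 2&5=0, 4&7=4, 4&2=0, 7&5=5, 4&3=0, 7&3=3, 3&0=0, 3&6=2, 4&1=0, 1&6=0, 7&6=6, 3&7=3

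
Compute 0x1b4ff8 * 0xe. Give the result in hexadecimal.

0x17e5f90

Multiply each base-16 digit by 14, carrying:
  8×14 = 112 → write 0 carry 7
  f×14+7 = 217 → write 9 carry 13
  f×14+13 = 223 → write f carry 13
  4×14+13 = 69 → write 5 carry 4
  b×14+4 = 158 → write e carry 9
  1×14+9 = 23 → write 7 carry 1
  remaining carry: 1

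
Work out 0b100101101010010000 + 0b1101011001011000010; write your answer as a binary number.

0b10010000110101010010

Add column by column in base 2, right to left:
  0+0 = 0
  0+1 = 1
  0+0 = 0
  0+0 = 0
  1+0 = 1
  0+0 = 0
  0+1 = 1
  1+1 = 0 carry 1
  0+0+1 = 1
  1+1 = 0 carry 1
  0+0+1 = 1
  1+0 = 1
  1+1 = 0 carry 1
  0+1+1 = 0 carry 1
  1+0+1 = 0 carry 1
  0+1+1 = 0 carry 1
  0+0+1 = 1
  1+1 = 0 carry 1
  0+1+1 = 0 carry 1
  final carry 1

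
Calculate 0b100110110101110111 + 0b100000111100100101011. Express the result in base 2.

Add column by column in base 2, right to left:
  1+1 = 0 carry 1
  1+1+1 = 1 carry 1
  1+0+1 = 0 carry 1
  0+1+1 = 0 carry 1
  1+0+1 = 0 carry 1
  1+1+1 = 1 carry 1
  1+0+1 = 0 carry 1
  0+0+1 = 1
  1+1 = 0 carry 1
  0+0+1 = 1
  1+0 = 1
  1+1 = 0 carry 1
  0+1+1 = 0 carry 1
  1+1+1 = 1 carry 1
  1+1+1 = 1 carry 1
  0+0+1 = 1
  0+0 = 0
  1+0 = 1
  0+0 = 0
  0+0 = 0
  0+1 = 1

0b100101110011010100010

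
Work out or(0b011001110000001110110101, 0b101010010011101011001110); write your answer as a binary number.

0b111011110011101111111111

OR bit by bit (1 where either bit is 1):
  011001110000001110110101
| 101010010011101011001110
= 111011110011101111111111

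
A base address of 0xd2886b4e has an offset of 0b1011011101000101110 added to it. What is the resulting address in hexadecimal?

0xd28e257c

0b1011011101000101110 = 0x5ba2e in hexadecimal.
Add column by column in base 16, right to left:
  e+e = c carry 1
  4+2+1 = 7
  b+a = 5 carry 1
  6+b+1 = 2 carry 1
  8+5+1 = e
  8+0 = 8
  2+0 = 2
  d+0 = d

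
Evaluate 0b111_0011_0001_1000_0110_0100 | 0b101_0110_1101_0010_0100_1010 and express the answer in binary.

OR bit by bit (1 where either bit is 1):
  11100110001100001100100
| 10101101101001001001010
= 11101111101101001101110

0b11101111101101001101110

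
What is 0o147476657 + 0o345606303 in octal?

0o515305162

Add column by column in base 8, right to left:
  7+3 = 2 carry 1
  5+0+1 = 6
  6+3 = 1 carry 1
  6+6+1 = 5 carry 1
  7+0+1 = 0 carry 1
  4+6+1 = 3 carry 1
  7+5+1 = 5 carry 1
  4+4+1 = 1 carry 1
  1+3+1 = 5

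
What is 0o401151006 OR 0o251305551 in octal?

OR each oct digit independently (no carries):
  4|2=6, 0|5=5, 1|1=1, 1|3=3, 5|0=5, 1|5=5, 0|5=5, 0|5=5, 6|1=7

0o651355557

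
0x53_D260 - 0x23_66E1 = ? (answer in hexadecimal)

0x306B7F

Subtract column by column in base 16:
  0-1 → F (borrow)
  6-E-1 → 7 (borrow)
  2-6-1 → B (borrow)
  D-6-1 → 6
  3-3 → 0
  5-2 → 3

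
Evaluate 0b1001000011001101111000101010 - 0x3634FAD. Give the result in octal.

0b1001000011001101111000101010 = 0o1103157052 in octal.
0x3634FAD = 0o330647655 in octal.
Subtract column by column in base 8:
  2-5 → 5 (borrow)
  5-5-1 → 7 (borrow)
  0-6-1 → 1 (borrow)
  7-7-1 → 7 (borrow)
  5-4-1 → 0
  1-6 → 3 (borrow)
  3-0-1 → 2
  0-3 → 5 (borrow)
  1-3-1 → 5 (borrow)
  1-0-1 → 0

0o552307175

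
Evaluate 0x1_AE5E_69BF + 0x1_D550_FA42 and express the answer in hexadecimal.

0x383AF6401

Add column by column in base 16, right to left:
  F+2 = 1 carry 1
  B+4+1 = 0 carry 1
  9+A+1 = 4 carry 1
  6+F+1 = 6 carry 1
  E+0+1 = F
  5+5 = A
  E+5 = 3 carry 1
  A+D+1 = 8 carry 1
  1+1+1 = 3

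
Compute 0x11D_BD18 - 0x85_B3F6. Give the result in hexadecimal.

Subtract column by column in base 16:
  8-6 → 2
  1-F → 2 (borrow)
  D-3-1 → 9
  B-B → 0
  D-5 → 8
  1-8 → 9 (borrow)
  1-0-1 → 0

0x980922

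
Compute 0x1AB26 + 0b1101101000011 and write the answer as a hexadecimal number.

0b1101101000011 = 0x1B43 in hexadecimal.
Add column by column in base 16, right to left:
  6+3 = 9
  2+4 = 6
  B+B = 6 carry 1
  A+1+1 = C
  1+0 = 1

0x1C669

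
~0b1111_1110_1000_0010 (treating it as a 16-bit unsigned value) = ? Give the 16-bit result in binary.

0b0000000101111101

Invert each bit: 1111111010000010 → 0000000101111101.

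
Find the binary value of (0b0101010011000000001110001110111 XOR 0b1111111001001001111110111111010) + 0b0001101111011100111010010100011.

First 0b0101010011000000001110001110111 XOR 0b1111111001001001111110111111010 = 0b1010101010001001110000110001101.
Add column by column in base 2, right to left:
  1+1 = 0 carry 1
  0+1+1 = 0 carry 1
  1+0+1 = 0 carry 1
  1+0+1 = 0 carry 1
  0+0+1 = 1
  0+1 = 1
  0+0 = 0
  1+1 = 0 carry 1
  1+0+1 = 0 carry 1
  0+0+1 = 1
  0+1 = 1
  0+0 = 0
  0+1 = 1
  1+1 = 0 carry 1
  1+1+1 = 1 carry 1
  1+0+1 = 0 carry 1
  0+0+1 = 1
  0+1 = 1
  1+1 = 0 carry 1
  0+1+1 = 0 carry 1
  0+0+1 = 1
  0+1 = 1
  1+1 = 0 carry 1
  0+1+1 = 0 carry 1
  1+1+1 = 1 carry 1
  0+0+1 = 1
  1+1 = 0 carry 1
  0+1+1 = 0 carry 1
  1+0+1 = 0 carry 1
  0+0+1 = 1
  1+0 = 1

0b1100011001100110101011000110000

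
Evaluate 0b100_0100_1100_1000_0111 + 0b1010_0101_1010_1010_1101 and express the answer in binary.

0b11101010011100110100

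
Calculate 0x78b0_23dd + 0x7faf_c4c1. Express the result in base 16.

Add column by column in base 16, right to left:
  d+1 = e
  d+c = 9 carry 1
  3+4+1 = 8
  2+c = e
  0+f = f
  b+a = 5 carry 1
  8+f+1 = 8 carry 1
  7+7+1 = f

0xf85fe89e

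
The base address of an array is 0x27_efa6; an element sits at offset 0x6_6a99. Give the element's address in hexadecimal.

0x2e5a3f

Add column by column in base 16, right to left:
  6+9 = f
  a+9 = 3 carry 1
  f+a+1 = a carry 1
  e+6+1 = 5 carry 1
  7+6+1 = e
  2+0 = 2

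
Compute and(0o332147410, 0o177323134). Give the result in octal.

0o132103010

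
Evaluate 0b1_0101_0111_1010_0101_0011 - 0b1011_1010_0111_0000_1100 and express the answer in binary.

0b10011101001101000111

Subtract column by column in base 2:
  1-0 → 1
  1-0 → 1
  0-1 → 1 (borrow)
  0-1-1 → 0 (borrow)
  1-0-1 → 0
  0-0 → 0
  1-0 → 1
  0-0 → 0
  0-1 → 1 (borrow)
  1-1-1 → 1 (borrow)
  0-1-1 → 0 (borrow)
  1-0-1 → 0
  1-0 → 1
  1-1 → 0
  1-0 → 1
  0-1 → 1 (borrow)
  1-1-1 → 1 (borrow)
  0-1-1 → 0 (borrow)
  1-0-1 → 0
  0-1 → 1 (borrow)
  1-0-1 → 0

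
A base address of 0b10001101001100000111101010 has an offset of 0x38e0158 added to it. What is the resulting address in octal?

0b10001101001100000111101010 = 0o215140752 in octal.
0x38e0158 = 0o343400530 in octal.
Add column by column in base 8, right to left:
  2+0 = 2
  5+3 = 0 carry 1
  7+5+1 = 5 carry 1
  0+0+1 = 1
  4+0 = 4
  1+4 = 5
  5+3 = 0 carry 1
  1+4+1 = 6
  2+3 = 5

0o560541502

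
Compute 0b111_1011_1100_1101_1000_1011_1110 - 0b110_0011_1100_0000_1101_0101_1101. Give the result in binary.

Subtract column by column in base 2:
  0-1 → 1 (borrow)
  1-0-1 → 0
  1-1 → 0
  1-1 → 0
  1-1 → 0
  1-0 → 1
  0-1 → 1 (borrow)
  1-0-1 → 0
  0-1 → 1 (borrow)
  0-0-1 → 1 (borrow)
  0-1-1 → 0 (borrow)
  1-1-1 → 1 (borrow)
  1-0-1 → 0
  0-0 → 0
  1-0 → 1
  1-0 → 1
  0-0 → 0
  0-0 → 0
  1-1 → 0
  1-1 → 0
  1-1 → 0
  1-1 → 0
  0-0 → 0
  1-0 → 1
  1-0 → 1
  1-1 → 0
  1-1 → 0

0b1100000001100101101100001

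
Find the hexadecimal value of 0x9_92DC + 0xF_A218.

0x1934F4

Add column by column in base 16, right to left:
  C+8 = 4 carry 1
  D+1+1 = F
  2+2 = 4
  9+A = 3 carry 1
  9+F+1 = 9 carry 1
  final carry 1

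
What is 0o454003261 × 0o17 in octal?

Multiply each base-8 digit by 15, carrying:
  1×15 = 15 → write 7 carry 1
  6×15+1 = 91 → write 3 carry 11
  2×15+11 = 41 → write 1 carry 5
  3×15+5 = 50 → write 2 carry 6
  0×15+6 = 6 → write 6
  0×15 = 0 → write 0
  4×15 = 60 → write 4 carry 7
  5×15+7 = 82 → write 2 carry 10
  4×15+10 = 70 → write 6 carry 8
  remaining carry: 10

0o10624062137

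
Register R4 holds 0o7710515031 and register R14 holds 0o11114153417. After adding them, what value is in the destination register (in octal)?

Add column by column in base 8, right to left:
  1+7 = 0 carry 1
  3+1+1 = 5
  0+4 = 4
  5+3 = 0 carry 1
  1+5+1 = 7
  5+1 = 6
  0+4 = 4
  1+1 = 2
  7+1 = 0 carry 1
  7+1+1 = 1 carry 1
  0+1+1 = 2

0o21024670450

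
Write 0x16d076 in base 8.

0o5550166

Expand each hex digit to 4 bits: 1=0001 6=0110 d=1101 0=0000 7=0111 6=0110.
Group the bits in threes: 101 101 101 000 001 110 110 → 5550166.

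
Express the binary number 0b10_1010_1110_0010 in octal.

Group the bits in threes: 010 101 011 100 010 → 25342.

0o25342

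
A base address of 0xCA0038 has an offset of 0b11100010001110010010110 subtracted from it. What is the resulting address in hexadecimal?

0b11100010001110010010110 = 0x711C96 in hexadecimal.
Subtract column by column in base 16:
  8-6 → 2
  3-9 → A (borrow)
  0-C-1 → 3 (borrow)
  0-1-1 → E (borrow)
  A-1-1 → 8
  C-7 → 5

0x58E3A2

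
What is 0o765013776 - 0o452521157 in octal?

0o312272617

Subtract column by column in base 8:
  6-7 → 7 (borrow)
  7-5-1 → 1
  7-1 → 6
  3-1 → 2
  1-2 → 7 (borrow)
  0-5-1 → 2 (borrow)
  5-2-1 → 2
  6-5 → 1
  7-4 → 3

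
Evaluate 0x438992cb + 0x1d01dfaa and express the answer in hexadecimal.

Add column by column in base 16, right to left:
  b+a = 5 carry 1
  c+a+1 = 7 carry 1
  2+f+1 = 2 carry 1
  9+d+1 = 7 carry 1
  9+1+1 = b
  8+0 = 8
  3+d = 0 carry 1
  4+1+1 = 6

0x608b7275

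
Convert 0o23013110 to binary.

0b10011000001011001001000

Each octal digit is 3 bits: 2=010 3=011 0=000 1=001 3=011 1=001 1=001 0=000.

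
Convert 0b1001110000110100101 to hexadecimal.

0x4E1A5

Group the bits into nibbles: 0100 1110 0001 1010 0101 → 4E1A5.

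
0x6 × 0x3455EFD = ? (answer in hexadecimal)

Multiply each base-16 digit by 6, carrying:
  D×6 = 78 → write E carry 4
  F×6+4 = 94 → write E carry 5
  E×6+5 = 89 → write 9 carry 5
  5×6+5 = 35 → write 3 carry 2
  5×6+2 = 32 → write 0 carry 2
  4×6+2 = 26 → write A carry 1
  3×6+1 = 19 → write 3 carry 1
  remaining carry: 1

0x13A039EE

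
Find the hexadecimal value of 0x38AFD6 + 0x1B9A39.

0x544A0F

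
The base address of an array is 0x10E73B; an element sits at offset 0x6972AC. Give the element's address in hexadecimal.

Add column by column in base 16, right to left:
  B+C = 7 carry 1
  3+A+1 = E
  7+2 = 9
  E+7 = 5 carry 1
  0+9+1 = A
  1+6 = 7

0x7A59E7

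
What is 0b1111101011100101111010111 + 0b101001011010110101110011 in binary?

Add column by column in base 2, right to left:
  1+1 = 0 carry 1
  1+1+1 = 1 carry 1
  1+0+1 = 0 carry 1
  0+0+1 = 1
  1+1 = 0 carry 1
  0+1+1 = 0 carry 1
  1+1+1 = 1 carry 1
  1+0+1 = 0 carry 1
  1+1+1 = 1 carry 1
  1+0+1 = 0 carry 1
  0+1+1 = 0 carry 1
  1+1+1 = 1 carry 1
  0+0+1 = 1
  0+1 = 1
  1+0 = 1
  1+1 = 0 carry 1
  1+1+1 = 1 carry 1
  0+0+1 = 1
  1+1 = 0 carry 1
  0+0+1 = 1
  1+0 = 1
  1+1 = 0 carry 1
  1+0+1 = 0 carry 1
  1+1+1 = 1 carry 1
  1+0+1 = 0 carry 1
  final carry 1

0b10100110110111100101001010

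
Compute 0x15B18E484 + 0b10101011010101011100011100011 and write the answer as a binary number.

0b101110000100000111001110101100111

0x15B18E484 = 0b101011011000110001110010010000100 in binary.
Add column by column in base 2, right to left:
  0+1 = 1
  0+1 = 1
  1+0 = 1
  0+0 = 0
  0+0 = 0
  0+1 = 1
  0+1 = 1
  1+1 = 0 carry 1
  0+0+1 = 1
  0+0 = 0
  1+0 = 1
  0+1 = 1
  0+1 = 1
  1+1 = 0 carry 1
  1+0+1 = 0 carry 1
  1+1+1 = 1 carry 1
  0+0+1 = 1
  0+1 = 1
  0+0 = 0
  1+1 = 0 carry 1
  1+0+1 = 0 carry 1
  0+1+1 = 0 carry 1
  0+1+1 = 0 carry 1
  0+0+1 = 1
  1+1 = 0 carry 1
  1+0+1 = 0 carry 1
  0+1+1 = 0 carry 1
  1+0+1 = 0 carry 1
  1+1+1 = 1 carry 1
  0+0+1 = 1
  1+0 = 1
  0+0 = 0
  1+0 = 1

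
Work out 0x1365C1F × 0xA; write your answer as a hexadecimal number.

0xC1F9936

Multiply each base-16 digit by 10, carrying:
  F×10 = 150 → write 6 carry 9
  1×10+9 = 19 → write 3 carry 1
  C×10+1 = 121 → write 9 carry 7
  5×10+7 = 57 → write 9 carry 3
  6×10+3 = 63 → write F carry 3
  3×10+3 = 33 → write 1 carry 2
  1×10+2 = 12 → write C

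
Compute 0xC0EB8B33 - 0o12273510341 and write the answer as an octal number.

0o15577175122

0xC0EB8B33 = 0o30072705463 in octal.
Subtract column by column in base 8:
  3-1 → 2
  6-4 → 2
  4-3 → 1
  5-0 → 5
  0-1 → 7 (borrow)
  7-5-1 → 1
  2-3 → 7 (borrow)
  7-7-1 → 7 (borrow)
  0-2-1 → 5 (borrow)
  0-2-1 → 5 (borrow)
  3-1-1 → 1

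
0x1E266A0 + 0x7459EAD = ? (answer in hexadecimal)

0x928054D

Add column by column in base 16, right to left:
  0+D = D
  A+A = 4 carry 1
  6+E+1 = 5 carry 1
  6+9+1 = 0 carry 1
  2+5+1 = 8
  E+4 = 2 carry 1
  1+7+1 = 9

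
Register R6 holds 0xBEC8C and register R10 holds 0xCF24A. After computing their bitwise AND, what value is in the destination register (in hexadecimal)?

AND each hex digit independently (no carries):
  B&C=8, E&F=E, C&2=0, 8&4=0, C&A=8

0x8E008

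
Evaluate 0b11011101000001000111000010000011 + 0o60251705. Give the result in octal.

0o33561342110

0b11011101000001000111000010000011 = 0o33501070203 in octal.
Add column by column in base 8, right to left:
  3+5 = 0 carry 1
  0+0+1 = 1
  2+7 = 1 carry 1
  0+1+1 = 2
  7+5 = 4 carry 1
  0+2+1 = 3
  1+0 = 1
  0+6 = 6
  5+0 = 5
  3+0 = 3
  3+0 = 3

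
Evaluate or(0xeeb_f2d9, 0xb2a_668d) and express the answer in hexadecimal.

0xfebf6dd

OR each hex digit independently (no carries):
  e|b=f, e|2=e, b|a=b, f|6=f, 2|6=6, d|8=d, 9|d=d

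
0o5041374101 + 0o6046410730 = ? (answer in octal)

Add column by column in base 8, right to left:
  1+0 = 1
  0+3 = 3
  1+7 = 0 carry 1
  4+0+1 = 5
  7+1 = 0 carry 1
  3+4+1 = 0 carry 1
  1+6+1 = 0 carry 1
  4+4+1 = 1 carry 1
  0+0+1 = 1
  5+6 = 3 carry 1
  final carry 1

0o13110005031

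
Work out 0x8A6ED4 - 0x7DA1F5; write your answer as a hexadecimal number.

Subtract column by column in base 16:
  4-5 → F (borrow)
  D-F-1 → D (borrow)
  E-1-1 → C
  6-A → C (borrow)
  A-D-1 → C (borrow)
  8-7-1 → 0

0xCCCDF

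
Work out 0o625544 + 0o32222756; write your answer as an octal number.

Add column by column in base 8, right to left:
  4+6 = 2 carry 1
  4+5+1 = 2 carry 1
  5+7+1 = 5 carry 1
  5+2+1 = 0 carry 1
  2+2+1 = 5
  6+2 = 0 carry 1
  0+2+1 = 3
  0+3 = 3

0o33050522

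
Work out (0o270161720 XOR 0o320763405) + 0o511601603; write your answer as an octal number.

First 0o270161720 XOR 0o320763405 = 0o150602325.
Add column by column in base 8, right to left:
  5+3 = 0 carry 1
  2+0+1 = 3
  3+6 = 1 carry 1
  2+1+1 = 4
  0+0 = 0
  6+6 = 4 carry 1
  0+1+1 = 2
  5+1 = 6
  1+5 = 6

0o662404130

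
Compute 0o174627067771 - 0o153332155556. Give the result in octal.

Subtract column by column in base 8:
  1-6 → 3 (borrow)
  7-5-1 → 1
  7-5 → 2
  7-5 → 2
  6-5 → 1
  0-1 → 7 (borrow)
  7-2-1 → 4
  2-3 → 7 (borrow)
  6-3-1 → 2
  4-3 → 1
  7-5 → 2
  1-1 → 0

0o21274712213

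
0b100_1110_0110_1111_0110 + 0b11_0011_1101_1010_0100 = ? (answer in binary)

0b10000010010010011010

Add column by column in base 2, right to left:
  0+0 = 0
  1+0 = 1
  1+1 = 0 carry 1
  0+0+1 = 1
  1+0 = 1
  1+1 = 0 carry 1
  1+0+1 = 0 carry 1
  1+1+1 = 1 carry 1
  0+1+1 = 0 carry 1
  1+0+1 = 0 carry 1
  1+1+1 = 1 carry 1
  0+1+1 = 0 carry 1
  0+1+1 = 0 carry 1
  1+1+1 = 1 carry 1
  1+0+1 = 0 carry 1
  1+0+1 = 0 carry 1
  0+1+1 = 0 carry 1
  0+1+1 = 0 carry 1
  1+0+1 = 0 carry 1
  final carry 1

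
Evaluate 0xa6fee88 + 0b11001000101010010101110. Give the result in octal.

0xa6fee88 = 0o1233767210 in octal.
0b11001000101010010101110 = 0o31052256 in octal.
Add column by column in base 8, right to left:
  0+6 = 6
  1+5 = 6
  2+2 = 4
  7+2 = 1 carry 1
  6+5+1 = 4 carry 1
  7+0+1 = 0 carry 1
  3+1+1 = 5
  3+3 = 6
  2+0 = 2
  1+0 = 1

0o1265041466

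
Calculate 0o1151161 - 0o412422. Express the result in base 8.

Subtract column by column in base 8:
  1-2 → 7 (borrow)
  6-2-1 → 3
  1-4 → 5 (borrow)
  1-2-1 → 6 (borrow)
  5-1-1 → 3
  1-4 → 5 (borrow)
  1-0-1 → 0

0o536537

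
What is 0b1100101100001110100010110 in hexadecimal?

0x1961D16

Group the bits into nibbles: 0001 1001 0110 0001 1101 0001 0110 → 1961D16.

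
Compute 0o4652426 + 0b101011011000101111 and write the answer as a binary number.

0o4652426 = 0b100110101010100010110 in binary.
Add column by column in base 2, right to left:
  0+1 = 1
  1+1 = 0 carry 1
  1+1+1 = 1 carry 1
  0+1+1 = 0 carry 1
  1+0+1 = 0 carry 1
  0+1+1 = 0 carry 1
  0+0+1 = 1
  0+0 = 0
  1+0 = 1
  0+1 = 1
  1+1 = 0 carry 1
  0+0+1 = 1
  1+1 = 0 carry 1
  0+1+1 = 0 carry 1
  1+0+1 = 0 carry 1
  0+1+1 = 0 carry 1
  1+0+1 = 0 carry 1
  1+1+1 = 1 carry 1
  0+0+1 = 1
  0+0 = 0
  1+0 = 1

0b101100000101101000101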